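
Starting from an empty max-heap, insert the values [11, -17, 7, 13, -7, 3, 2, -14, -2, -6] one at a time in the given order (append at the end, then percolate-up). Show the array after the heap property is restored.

[13, 11, 7, -2, -6, 3, 2, -17, -14, -7]

Insert 11:
  append 11 at index 0 → [11] (no swap needed)
Insert -17:
  append -17 at index 1 → [11, -17] (no swap needed)
Insert 7:
  append 7 at index 2 → [11, -17, 7] (no swap needed)
Insert 13:
  append 13 at index 3 → [11, -17, 7, 13]
  13 > parent -17 at index 1, swap → [11, 13, 7, -17]
  13 > parent 11 at index 0, swap → [13, 11, 7, -17]
Insert -7:
  append -7 at index 4 → [13, 11, 7, -17, -7] (no swap needed)
Insert 3:
  append 3 at index 5 → [13, 11, 7, -17, -7, 3] (no swap needed)
Insert 2:
  append 2 at index 6 → [13, 11, 7, -17, -7, 3, 2] (no swap needed)
Insert -14:
  append -14 at index 7 → [13, 11, 7, -17, -7, 3, 2, -14]
  -14 > parent -17 at index 3, swap → [13, 11, 7, -14, -7, 3, 2, -17]
Insert -2:
  append -2 at index 8 → [13, 11, 7, -14, -7, 3, 2, -17, -2]
  -2 > parent -14 at index 3, swap → [13, 11, 7, -2, -7, 3, 2, -17, -14]
Insert -6:
  append -6 at index 9 → [13, 11, 7, -2, -7, 3, 2, -17, -14, -6]
  -6 > parent -7 at index 4, swap → [13, 11, 7, -2, -6, 3, 2, -17, -14, -7]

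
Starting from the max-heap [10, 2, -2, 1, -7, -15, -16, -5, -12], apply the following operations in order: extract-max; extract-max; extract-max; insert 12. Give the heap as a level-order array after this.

[12, -5, -2, -12, -7, -16, -15]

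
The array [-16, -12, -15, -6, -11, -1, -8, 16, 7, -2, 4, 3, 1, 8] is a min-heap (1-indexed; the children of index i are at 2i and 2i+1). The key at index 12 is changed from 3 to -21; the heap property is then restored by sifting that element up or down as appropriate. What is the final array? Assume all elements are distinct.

[-21, -12, -16, -6, -11, -15, -8, 16, 7, -2, 4, -1, 1, 8]

set index 12 from 3 to -21 → [-16, -12, -15, -6, -11, -1, -8, 16, 7, -2, 4, -21, 1, 8]
-21 < parent -1 at index 6, swap → [-16, -12, -15, -6, -11, -21, -8, 16, 7, -2, 4, -1, 1, 8]
-21 < parent -15 at index 3, swap → [-16, -12, -21, -6, -11, -15, -8, 16, 7, -2, 4, -1, 1, 8]
-21 < parent -16 at index 1, swap → [-21, -12, -16, -6, -11, -15, -8, 16, 7, -2, 4, -1, 1, 8]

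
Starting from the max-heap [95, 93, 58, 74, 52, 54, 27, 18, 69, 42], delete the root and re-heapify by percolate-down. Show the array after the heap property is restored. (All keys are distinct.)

remove root 95; move last element 42 to root → [42, 93, 58, 74, 52, 54, 27, 18, 69]
42 vs larger child 93 at index 1, swap → [93, 42, 58, 74, 52, 54, 27, 18, 69]
42 vs larger child 74 at index 3, swap → [93, 74, 58, 42, 52, 54, 27, 18, 69]
42 vs larger child 69 at index 8, swap → [93, 74, 58, 69, 52, 54, 27, 18, 42]

[93, 74, 58, 69, 52, 54, 27, 18, 42]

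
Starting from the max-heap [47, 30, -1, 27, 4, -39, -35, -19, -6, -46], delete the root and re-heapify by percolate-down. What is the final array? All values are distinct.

[30, 27, -1, -6, 4, -39, -35, -19, -46]

remove root 47; move last element -46 to root → [-46, 30, -1, 27, 4, -39, -35, -19, -6]
-46 vs larger child 30 at index 1, swap → [30, -46, -1, 27, 4, -39, -35, -19, -6]
-46 vs larger child 27 at index 3, swap → [30, 27, -1, -46, 4, -39, -35, -19, -6]
-46 vs larger child -6 at index 8, swap → [30, 27, -1, -6, 4, -39, -35, -19, -46]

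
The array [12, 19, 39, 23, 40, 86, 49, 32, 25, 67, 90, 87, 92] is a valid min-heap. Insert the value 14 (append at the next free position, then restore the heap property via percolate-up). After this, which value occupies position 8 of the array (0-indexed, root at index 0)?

25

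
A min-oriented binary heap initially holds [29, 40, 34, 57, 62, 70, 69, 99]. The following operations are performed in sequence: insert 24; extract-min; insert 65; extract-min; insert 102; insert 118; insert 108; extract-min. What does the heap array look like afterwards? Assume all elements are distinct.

[40, 57, 65, 99, 62, 70, 69, 108, 102, 118]

insert 24:
  append 24 at index 8 → [29, 40, 34, 57, 62, 70, 69, 99, 24]
  24 < parent 57 at index 3, swap → [29, 40, 34, 24, 62, 70, 69, 99, 57]
  24 < parent 40 at index 1, swap → [29, 24, 34, 40, 62, 70, 69, 99, 57]
  24 < parent 29 at index 0, swap → [24, 29, 34, 40, 62, 70, 69, 99, 57]
extract-min → returns 24:
  remove root 24; move last element 57 to root → [57, 29, 34, 40, 62, 70, 69, 99]
  57 vs smaller child 29 at index 1, swap → [29, 57, 34, 40, 62, 70, 69, 99]
  57 vs smaller child 40 at index 3, swap → [29, 40, 34, 57, 62, 70, 69, 99]
insert 65:
  append 65 at index 8 → [29, 40, 34, 57, 62, 70, 69, 99, 65] (no swap needed)
extract-min → returns 29:
  remove root 29; move last element 65 to root → [65, 40, 34, 57, 62, 70, 69, 99]
  65 vs smaller child 34 at index 2, swap → [34, 40, 65, 57, 62, 70, 69, 99]
insert 102:
  append 102 at index 8 → [34, 40, 65, 57, 62, 70, 69, 99, 102] (no swap needed)
insert 118:
  append 118 at index 9 → [34, 40, 65, 57, 62, 70, 69, 99, 102, 118] (no swap needed)
insert 108:
  append 108 at index 10 → [34, 40, 65, 57, 62, 70, 69, 99, 102, 118, 108] (no swap needed)
extract-min → returns 34:
  remove root 34; move last element 108 to root → [108, 40, 65, 57, 62, 70, 69, 99, 102, 118]
  108 vs smaller child 40 at index 1, swap → [40, 108, 65, 57, 62, 70, 69, 99, 102, 118]
  108 vs smaller child 57 at index 3, swap → [40, 57, 65, 108, 62, 70, 69, 99, 102, 118]
  108 vs smaller child 99 at index 7, swap → [40, 57, 65, 99, 62, 70, 69, 108, 102, 118]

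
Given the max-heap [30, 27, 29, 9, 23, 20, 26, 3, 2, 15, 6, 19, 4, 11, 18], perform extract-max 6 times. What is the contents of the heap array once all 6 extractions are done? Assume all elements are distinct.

[19, 15, 18, 9, 11, 6, 4, 3, 2]

extract-max #1 returns 30:
  remove root 30; move last element 18 to root → [18, 27, 29, 9, 23, 20, 26, 3, 2, 15, 6, 19, 4, 11]
  18 vs larger child 29 at index 2, swap → [29, 27, 18, 9, 23, 20, 26, 3, 2, 15, 6, 19, 4, 11]
  18 vs larger child 26 at index 6, swap → [29, 27, 26, 9, 23, 20, 18, 3, 2, 15, 6, 19, 4, 11]
extract-max #2 returns 29:
  remove root 29; move last element 11 to root → [11, 27, 26, 9, 23, 20, 18, 3, 2, 15, 6, 19, 4]
  11 vs larger child 27 at index 1, swap → [27, 11, 26, 9, 23, 20, 18, 3, 2, 15, 6, 19, 4]
  11 vs larger child 23 at index 4, swap → [27, 23, 26, 9, 11, 20, 18, 3, 2, 15, 6, 19, 4]
  11 vs larger child 15 at index 9, swap → [27, 23, 26, 9, 15, 20, 18, 3, 2, 11, 6, 19, 4]
extract-max #3 returns 27:
  remove root 27; move last element 4 to root → [4, 23, 26, 9, 15, 20, 18, 3, 2, 11, 6, 19]
  4 vs larger child 26 at index 2, swap → [26, 23, 4, 9, 15, 20, 18, 3, 2, 11, 6, 19]
  4 vs larger child 20 at index 5, swap → [26, 23, 20, 9, 15, 4, 18, 3, 2, 11, 6, 19]
  4 vs only child 19 at index 11, swap → [26, 23, 20, 9, 15, 19, 18, 3, 2, 11, 6, 4]
extract-max #4 returns 26:
  remove root 26; move last element 4 to root → [4, 23, 20, 9, 15, 19, 18, 3, 2, 11, 6]
  4 vs larger child 23 at index 1, swap → [23, 4, 20, 9, 15, 19, 18, 3, 2, 11, 6]
  4 vs larger child 15 at index 4, swap → [23, 15, 20, 9, 4, 19, 18, 3, 2, 11, 6]
  4 vs larger child 11 at index 9, swap → [23, 15, 20, 9, 11, 19, 18, 3, 2, 4, 6]
extract-max #5 returns 23:
  remove root 23; move last element 6 to root → [6, 15, 20, 9, 11, 19, 18, 3, 2, 4]
  6 vs larger child 20 at index 2, swap → [20, 15, 6, 9, 11, 19, 18, 3, 2, 4]
  6 vs larger child 19 at index 5, swap → [20, 15, 19, 9, 11, 6, 18, 3, 2, 4]
extract-max #6 returns 20:
  remove root 20; move last element 4 to root → [4, 15, 19, 9, 11, 6, 18, 3, 2]
  4 vs larger child 19 at index 2, swap → [19, 15, 4, 9, 11, 6, 18, 3, 2]
  4 vs larger child 18 at index 6, swap → [19, 15, 18, 9, 11, 6, 4, 3, 2]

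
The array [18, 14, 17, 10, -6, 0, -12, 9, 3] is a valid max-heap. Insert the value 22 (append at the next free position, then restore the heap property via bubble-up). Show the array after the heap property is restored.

[22, 18, 17, 10, 14, 0, -12, 9, 3, -6]

append 22 at index 9 → [18, 14, 17, 10, -6, 0, -12, 9, 3, 22]
22 > parent -6 at index 4, swap → [18, 14, 17, 10, 22, 0, -12, 9, 3, -6]
22 > parent 14 at index 1, swap → [18, 22, 17, 10, 14, 0, -12, 9, 3, -6]
22 > parent 18 at index 0, swap → [22, 18, 17, 10, 14, 0, -12, 9, 3, -6]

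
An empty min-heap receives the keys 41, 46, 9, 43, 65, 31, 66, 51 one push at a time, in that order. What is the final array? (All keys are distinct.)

[9, 43, 31, 46, 65, 41, 66, 51]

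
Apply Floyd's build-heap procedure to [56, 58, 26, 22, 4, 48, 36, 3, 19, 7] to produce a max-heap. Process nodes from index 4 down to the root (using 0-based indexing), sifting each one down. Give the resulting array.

[58, 56, 48, 22, 7, 26, 36, 3, 19, 4]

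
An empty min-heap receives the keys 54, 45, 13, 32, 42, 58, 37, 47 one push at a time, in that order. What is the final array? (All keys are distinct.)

Insert 54:
  append 54 at index 0 → [54] (no swap needed)
Insert 45:
  append 45 at index 1 → [54, 45]
  45 < parent 54 at index 0, swap → [45, 54]
Insert 13:
  append 13 at index 2 → [45, 54, 13]
  13 < parent 45 at index 0, swap → [13, 54, 45]
Insert 32:
  append 32 at index 3 → [13, 54, 45, 32]
  32 < parent 54 at index 1, swap → [13, 32, 45, 54]
Insert 42:
  append 42 at index 4 → [13, 32, 45, 54, 42] (no swap needed)
Insert 58:
  append 58 at index 5 → [13, 32, 45, 54, 42, 58] (no swap needed)
Insert 37:
  append 37 at index 6 → [13, 32, 45, 54, 42, 58, 37]
  37 < parent 45 at index 2, swap → [13, 32, 37, 54, 42, 58, 45]
Insert 47:
  append 47 at index 7 → [13, 32, 37, 54, 42, 58, 45, 47]
  47 < parent 54 at index 3, swap → [13, 32, 37, 47, 42, 58, 45, 54]

[13, 32, 37, 47, 42, 58, 45, 54]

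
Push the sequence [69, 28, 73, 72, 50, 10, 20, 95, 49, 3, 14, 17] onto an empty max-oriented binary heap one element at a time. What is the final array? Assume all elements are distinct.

Insert 69:
  append 69 at index 0 → [69] (no swap needed)
Insert 28:
  append 28 at index 1 → [69, 28] (no swap needed)
Insert 73:
  append 73 at index 2 → [69, 28, 73]
  73 > parent 69 at index 0, swap → [73, 28, 69]
Insert 72:
  append 72 at index 3 → [73, 28, 69, 72]
  72 > parent 28 at index 1, swap → [73, 72, 69, 28]
Insert 50:
  append 50 at index 4 → [73, 72, 69, 28, 50] (no swap needed)
Insert 10:
  append 10 at index 5 → [73, 72, 69, 28, 50, 10] (no swap needed)
Insert 20:
  append 20 at index 6 → [73, 72, 69, 28, 50, 10, 20] (no swap needed)
Insert 95:
  append 95 at index 7 → [73, 72, 69, 28, 50, 10, 20, 95]
  95 > parent 28 at index 3, swap → [73, 72, 69, 95, 50, 10, 20, 28]
  95 > parent 72 at index 1, swap → [73, 95, 69, 72, 50, 10, 20, 28]
  95 > parent 73 at index 0, swap → [95, 73, 69, 72, 50, 10, 20, 28]
Insert 49:
  append 49 at index 8 → [95, 73, 69, 72, 50, 10, 20, 28, 49] (no swap needed)
Insert 3:
  append 3 at index 9 → [95, 73, 69, 72, 50, 10, 20, 28, 49, 3] (no swap needed)
Insert 14:
  append 14 at index 10 → [95, 73, 69, 72, 50, 10, 20, 28, 49, 3, 14] (no swap needed)
Insert 17:
  append 17 at index 11 → [95, 73, 69, 72, 50, 10, 20, 28, 49, 3, 14, 17]
  17 > parent 10 at index 5, swap → [95, 73, 69, 72, 50, 17, 20, 28, 49, 3, 14, 10]

[95, 73, 69, 72, 50, 17, 20, 28, 49, 3, 14, 10]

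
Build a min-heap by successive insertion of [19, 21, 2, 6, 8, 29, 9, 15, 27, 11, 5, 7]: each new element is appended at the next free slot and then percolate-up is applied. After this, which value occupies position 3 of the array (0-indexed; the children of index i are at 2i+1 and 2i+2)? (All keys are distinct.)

15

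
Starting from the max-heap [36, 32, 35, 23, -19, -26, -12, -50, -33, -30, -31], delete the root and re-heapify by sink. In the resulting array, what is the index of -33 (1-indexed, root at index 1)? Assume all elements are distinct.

remove root 36; move last element -31 to root → [-31, 32, 35, 23, -19, -26, -12, -50, -33, -30]
-31 vs larger child 35 at index 3, swap → [35, 32, -31, 23, -19, -26, -12, -50, -33, -30]
-31 vs larger child -12 at index 7, swap → [35, 32, -12, 23, -19, -26, -31, -50, -33, -30]
resulting array: [35, 32, -12, 23, -19, -26, -31, -50, -33, -30]

9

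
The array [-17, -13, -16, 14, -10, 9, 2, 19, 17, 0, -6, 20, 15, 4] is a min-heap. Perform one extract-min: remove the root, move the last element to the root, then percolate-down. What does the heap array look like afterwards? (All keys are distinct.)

[-16, -13, 2, 14, -10, 9, 4, 19, 17, 0, -6, 20, 15]

remove root -17; move last element 4 to root → [4, -13, -16, 14, -10, 9, 2, 19, 17, 0, -6, 20, 15]
4 vs smaller child -16 at index 2, swap → [-16, -13, 4, 14, -10, 9, 2, 19, 17, 0, -6, 20, 15]
4 vs smaller child 2 at index 6, swap → [-16, -13, 2, 14, -10, 9, 4, 19, 17, 0, -6, 20, 15]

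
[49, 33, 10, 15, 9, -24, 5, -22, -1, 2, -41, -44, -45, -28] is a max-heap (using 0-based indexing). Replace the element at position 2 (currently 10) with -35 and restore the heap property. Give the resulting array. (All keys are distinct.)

[49, 33, 5, 15, 9, -24, -28, -22, -1, 2, -41, -44, -45, -35]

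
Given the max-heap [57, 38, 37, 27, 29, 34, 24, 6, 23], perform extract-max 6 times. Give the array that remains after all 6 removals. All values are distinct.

extract-max #1 returns 57:
  remove root 57; move last element 23 to root → [23, 38, 37, 27, 29, 34, 24, 6]
  23 vs larger child 38 at index 1, swap → [38, 23, 37, 27, 29, 34, 24, 6]
  23 vs larger child 29 at index 4, swap → [38, 29, 37, 27, 23, 34, 24, 6]
extract-max #2 returns 38:
  remove root 38; move last element 6 to root → [6, 29, 37, 27, 23, 34, 24]
  6 vs larger child 37 at index 2, swap → [37, 29, 6, 27, 23, 34, 24]
  6 vs larger child 34 at index 5, swap → [37, 29, 34, 27, 23, 6, 24]
extract-max #3 returns 37:
  remove root 37; move last element 24 to root → [24, 29, 34, 27, 23, 6]
  24 vs larger child 34 at index 2, swap → [34, 29, 24, 27, 23, 6]
extract-max #4 returns 34:
  remove root 34; move last element 6 to root → [6, 29, 24, 27, 23]
  6 vs larger child 29 at index 1, swap → [29, 6, 24, 27, 23]
  6 vs larger child 27 at index 3, swap → [29, 27, 24, 6, 23]
extract-max #5 returns 29:
  remove root 29; move last element 23 to root → [23, 27, 24, 6]
  23 vs larger child 27 at index 1, swap → [27, 23, 24, 6]
extract-max #6 returns 27:
  remove root 27; move last element 6 to root → [6, 23, 24]
  6 vs larger child 24 at index 2, swap → [24, 23, 6]

[24, 23, 6]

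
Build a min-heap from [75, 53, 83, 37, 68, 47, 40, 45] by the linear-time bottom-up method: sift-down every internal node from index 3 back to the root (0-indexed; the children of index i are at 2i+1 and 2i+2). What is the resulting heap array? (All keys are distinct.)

[37, 45, 40, 53, 68, 47, 83, 75]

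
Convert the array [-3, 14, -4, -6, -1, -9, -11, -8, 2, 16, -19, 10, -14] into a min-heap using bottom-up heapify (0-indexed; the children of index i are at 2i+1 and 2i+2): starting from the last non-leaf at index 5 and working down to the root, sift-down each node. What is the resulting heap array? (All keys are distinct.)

[-19, -8, -14, -6, -1, -9, -11, -3, 2, 16, 14, 10, -4]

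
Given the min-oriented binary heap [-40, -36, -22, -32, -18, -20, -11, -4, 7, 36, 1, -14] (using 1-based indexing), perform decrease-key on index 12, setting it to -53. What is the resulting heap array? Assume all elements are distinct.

set index 12 from -14 to -53 → [-40, -36, -22, -32, -18, -20, -11, -4, 7, 36, 1, -53]
-53 < parent -20 at index 6, swap → [-40, -36, -22, -32, -18, -53, -11, -4, 7, 36, 1, -20]
-53 < parent -22 at index 3, swap → [-40, -36, -53, -32, -18, -22, -11, -4, 7, 36, 1, -20]
-53 < parent -40 at index 1, swap → [-53, -36, -40, -32, -18, -22, -11, -4, 7, 36, 1, -20]

[-53, -36, -40, -32, -18, -22, -11, -4, 7, 36, 1, -20]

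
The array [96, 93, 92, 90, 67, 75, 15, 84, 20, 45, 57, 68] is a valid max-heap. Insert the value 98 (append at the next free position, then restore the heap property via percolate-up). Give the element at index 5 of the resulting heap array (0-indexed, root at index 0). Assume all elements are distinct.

92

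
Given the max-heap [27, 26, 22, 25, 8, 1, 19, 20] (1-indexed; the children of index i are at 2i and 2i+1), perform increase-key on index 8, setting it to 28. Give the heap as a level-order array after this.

[28, 27, 22, 26, 8, 1, 19, 25]

set index 8 from 20 to 28 → [27, 26, 22, 25, 8, 1, 19, 28]
28 > parent 25 at index 4, swap → [27, 26, 22, 28, 8, 1, 19, 25]
28 > parent 26 at index 2, swap → [27, 28, 22, 26, 8, 1, 19, 25]
28 > parent 27 at index 1, swap → [28, 27, 22, 26, 8, 1, 19, 25]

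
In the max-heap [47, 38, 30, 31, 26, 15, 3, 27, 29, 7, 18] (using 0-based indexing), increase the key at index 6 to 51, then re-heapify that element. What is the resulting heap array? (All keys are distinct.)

[51, 38, 47, 31, 26, 15, 30, 27, 29, 7, 18]

set index 6 from 3 to 51 → [47, 38, 30, 31, 26, 15, 51, 27, 29, 7, 18]
51 > parent 30 at index 2, swap → [47, 38, 51, 31, 26, 15, 30, 27, 29, 7, 18]
51 > parent 47 at index 0, swap → [51, 38, 47, 31, 26, 15, 30, 27, 29, 7, 18]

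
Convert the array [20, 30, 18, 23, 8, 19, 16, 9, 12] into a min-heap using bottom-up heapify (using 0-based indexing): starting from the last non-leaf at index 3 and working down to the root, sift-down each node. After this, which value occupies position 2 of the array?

sift down from index 3:
  23 vs smaller child 9 at index 7, swap → [20, 30, 18, 9, 8, 19, 16, 23, 12]
sift down from index 2:
  18 vs smaller child 16 at index 6, swap → [20, 30, 16, 9, 8, 19, 18, 23, 12]
sift down from index 1:
  30 vs smaller child 8 at index 4, swap → [20, 8, 16, 9, 30, 19, 18, 23, 12]
sift down from index 0:
  20 vs smaller child 8 at index 1, swap → [8, 20, 16, 9, 30, 19, 18, 23, 12]
  20 vs smaller child 9 at index 3, swap → [8, 9, 16, 20, 30, 19, 18, 23, 12]
  20 vs smaller child 12 at index 8, swap → [8, 9, 16, 12, 30, 19, 18, 23, 20]
resulting array: [8, 9, 16, 12, 30, 19, 18, 23, 20]

16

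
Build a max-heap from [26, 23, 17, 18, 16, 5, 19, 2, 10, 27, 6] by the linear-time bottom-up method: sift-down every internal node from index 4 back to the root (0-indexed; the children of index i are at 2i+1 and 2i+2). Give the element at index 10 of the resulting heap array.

6

sift down from index 4:
  16 vs larger child 27 at index 9, swap → [26, 23, 17, 18, 27, 5, 19, 2, 10, 16, 6]
sift down from index 3: already satisfies heap property
sift down from index 2:
  17 vs larger child 19 at index 6, swap → [26, 23, 19, 18, 27, 5, 17, 2, 10, 16, 6]
sift down from index 1:
  23 vs larger child 27 at index 4, swap → [26, 27, 19, 18, 23, 5, 17, 2, 10, 16, 6]
sift down from index 0:
  26 vs larger child 27 at index 1, swap → [27, 26, 19, 18, 23, 5, 17, 2, 10, 16, 6]
resulting array: [27, 26, 19, 18, 23, 5, 17, 2, 10, 16, 6]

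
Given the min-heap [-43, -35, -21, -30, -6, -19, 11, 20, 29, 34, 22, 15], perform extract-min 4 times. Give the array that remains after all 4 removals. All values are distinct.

extract-min #1 returns -43:
  remove root -43; move last element 15 to root → [15, -35, -21, -30, -6, -19, 11, 20, 29, 34, 22]
  15 vs smaller child -35 at index 1, swap → [-35, 15, -21, -30, -6, -19, 11, 20, 29, 34, 22]
  15 vs smaller child -30 at index 3, swap → [-35, -30, -21, 15, -6, -19, 11, 20, 29, 34, 22]
extract-min #2 returns -35:
  remove root -35; move last element 22 to root → [22, -30, -21, 15, -6, -19, 11, 20, 29, 34]
  22 vs smaller child -30 at index 1, swap → [-30, 22, -21, 15, -6, -19, 11, 20, 29, 34]
  22 vs smaller child -6 at index 4, swap → [-30, -6, -21, 15, 22, -19, 11, 20, 29, 34]
extract-min #3 returns -30:
  remove root -30; move last element 34 to root → [34, -6, -21, 15, 22, -19, 11, 20, 29]
  34 vs smaller child -21 at index 2, swap → [-21, -6, 34, 15, 22, -19, 11, 20, 29]
  34 vs smaller child -19 at index 5, swap → [-21, -6, -19, 15, 22, 34, 11, 20, 29]
extract-min #4 returns -21:
  remove root -21; move last element 29 to root → [29, -6, -19, 15, 22, 34, 11, 20]
  29 vs smaller child -19 at index 2, swap → [-19, -6, 29, 15, 22, 34, 11, 20]
  29 vs smaller child 11 at index 6, swap → [-19, -6, 11, 15, 22, 34, 29, 20]

[-19, -6, 11, 15, 22, 34, 29, 20]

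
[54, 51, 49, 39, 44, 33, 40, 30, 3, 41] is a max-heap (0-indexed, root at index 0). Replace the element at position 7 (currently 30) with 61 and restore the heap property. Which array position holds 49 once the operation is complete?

set index 7 from 30 to 61 → [54, 51, 49, 39, 44, 33, 40, 61, 3, 41]
61 > parent 39 at index 3, swap → [54, 51, 49, 61, 44, 33, 40, 39, 3, 41]
61 > parent 51 at index 1, swap → [54, 61, 49, 51, 44, 33, 40, 39, 3, 41]
61 > parent 54 at index 0, swap → [61, 54, 49, 51, 44, 33, 40, 39, 3, 41]
resulting array: [61, 54, 49, 51, 44, 33, 40, 39, 3, 41]

2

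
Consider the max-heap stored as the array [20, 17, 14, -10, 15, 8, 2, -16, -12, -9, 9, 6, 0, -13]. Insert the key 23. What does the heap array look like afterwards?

[23, 17, 20, -10, 15, 8, 14, -16, -12, -9, 9, 6, 0, -13, 2]

append 23 at index 14 → [20, 17, 14, -10, 15, 8, 2, -16, -12, -9, 9, 6, 0, -13, 23]
23 > parent 2 at index 6, swap → [20, 17, 14, -10, 15, 8, 23, -16, -12, -9, 9, 6, 0, -13, 2]
23 > parent 14 at index 2, swap → [20, 17, 23, -10, 15, 8, 14, -16, -12, -9, 9, 6, 0, -13, 2]
23 > parent 20 at index 0, swap → [23, 17, 20, -10, 15, 8, 14, -16, -12, -9, 9, 6, 0, -13, 2]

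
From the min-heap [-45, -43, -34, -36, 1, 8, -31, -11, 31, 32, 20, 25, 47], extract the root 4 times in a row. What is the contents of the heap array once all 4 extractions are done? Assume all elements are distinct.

[-31, -11, 8, 25, 1, 32, 20, 47, 31]

extract-min #1 returns -45:
  remove root -45; move last element 47 to root → [47, -43, -34, -36, 1, 8, -31, -11, 31, 32, 20, 25]
  47 vs smaller child -43 at index 1, swap → [-43, 47, -34, -36, 1, 8, -31, -11, 31, 32, 20, 25]
  47 vs smaller child -36 at index 3, swap → [-43, -36, -34, 47, 1, 8, -31, -11, 31, 32, 20, 25]
  47 vs smaller child -11 at index 7, swap → [-43, -36, -34, -11, 1, 8, -31, 47, 31, 32, 20, 25]
extract-min #2 returns -43:
  remove root -43; move last element 25 to root → [25, -36, -34, -11, 1, 8, -31, 47, 31, 32, 20]
  25 vs smaller child -36 at index 1, swap → [-36, 25, -34, -11, 1, 8, -31, 47, 31, 32, 20]
  25 vs smaller child -11 at index 3, swap → [-36, -11, -34, 25, 1, 8, -31, 47, 31, 32, 20]
extract-min #3 returns -36:
  remove root -36; move last element 20 to root → [20, -11, -34, 25, 1, 8, -31, 47, 31, 32]
  20 vs smaller child -34 at index 2, swap → [-34, -11, 20, 25, 1, 8, -31, 47, 31, 32]
  20 vs smaller child -31 at index 6, swap → [-34, -11, -31, 25, 1, 8, 20, 47, 31, 32]
extract-min #4 returns -34:
  remove root -34; move last element 32 to root → [32, -11, -31, 25, 1, 8, 20, 47, 31]
  32 vs smaller child -31 at index 2, swap → [-31, -11, 32, 25, 1, 8, 20, 47, 31]
  32 vs smaller child 8 at index 5, swap → [-31, -11, 8, 25, 1, 32, 20, 47, 31]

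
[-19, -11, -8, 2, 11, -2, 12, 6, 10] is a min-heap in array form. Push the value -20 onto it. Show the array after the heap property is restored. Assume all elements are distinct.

append -20 at index 9 → [-19, -11, -8, 2, 11, -2, 12, 6, 10, -20]
-20 < parent 11 at index 4, swap → [-19, -11, -8, 2, -20, -2, 12, 6, 10, 11]
-20 < parent -11 at index 1, swap → [-19, -20, -8, 2, -11, -2, 12, 6, 10, 11]
-20 < parent -19 at index 0, swap → [-20, -19, -8, 2, -11, -2, 12, 6, 10, 11]

[-20, -19, -8, 2, -11, -2, 12, 6, 10, 11]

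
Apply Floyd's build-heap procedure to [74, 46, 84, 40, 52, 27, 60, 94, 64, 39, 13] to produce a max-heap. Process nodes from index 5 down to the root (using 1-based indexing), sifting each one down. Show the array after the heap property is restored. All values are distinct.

[94, 74, 84, 64, 52, 27, 60, 40, 46, 39, 13]

sift down from index 5: already satisfies heap property
sift down from index 4:
  40 vs larger child 94 at index 8, swap → [74, 46, 84, 94, 52, 27, 60, 40, 64, 39, 13]
sift down from index 3: already satisfies heap property
sift down from index 2:
  46 vs larger child 94 at index 4, swap → [74, 94, 84, 46, 52, 27, 60, 40, 64, 39, 13]
  46 vs larger child 64 at index 9, swap → [74, 94, 84, 64, 52, 27, 60, 40, 46, 39, 13]
sift down from index 1:
  74 vs larger child 94 at index 2, swap → [94, 74, 84, 64, 52, 27, 60, 40, 46, 39, 13]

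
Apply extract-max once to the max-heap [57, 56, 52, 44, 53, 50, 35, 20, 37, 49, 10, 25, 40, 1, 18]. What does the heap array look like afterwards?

[56, 53, 52, 44, 49, 50, 35, 20, 37, 18, 10, 25, 40, 1]

remove root 57; move last element 18 to root → [18, 56, 52, 44, 53, 50, 35, 20, 37, 49, 10, 25, 40, 1]
18 vs larger child 56 at index 1, swap → [56, 18, 52, 44, 53, 50, 35, 20, 37, 49, 10, 25, 40, 1]
18 vs larger child 53 at index 4, swap → [56, 53, 52, 44, 18, 50, 35, 20, 37, 49, 10, 25, 40, 1]
18 vs larger child 49 at index 9, swap → [56, 53, 52, 44, 49, 50, 35, 20, 37, 18, 10, 25, 40, 1]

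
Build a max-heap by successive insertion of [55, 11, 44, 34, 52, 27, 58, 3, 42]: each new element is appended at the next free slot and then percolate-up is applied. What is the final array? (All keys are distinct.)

[58, 52, 55, 42, 34, 27, 44, 3, 11]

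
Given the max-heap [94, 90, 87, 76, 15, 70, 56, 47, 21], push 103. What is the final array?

[103, 94, 87, 76, 90, 70, 56, 47, 21, 15]

append 103 at index 9 → [94, 90, 87, 76, 15, 70, 56, 47, 21, 103]
103 > parent 15 at index 4, swap → [94, 90, 87, 76, 103, 70, 56, 47, 21, 15]
103 > parent 90 at index 1, swap → [94, 103, 87, 76, 90, 70, 56, 47, 21, 15]
103 > parent 94 at index 0, swap → [103, 94, 87, 76, 90, 70, 56, 47, 21, 15]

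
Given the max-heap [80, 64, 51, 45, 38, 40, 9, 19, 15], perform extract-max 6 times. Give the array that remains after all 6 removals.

extract-max #1 returns 80:
  remove root 80; move last element 15 to root → [15, 64, 51, 45, 38, 40, 9, 19]
  15 vs larger child 64 at index 1, swap → [64, 15, 51, 45, 38, 40, 9, 19]
  15 vs larger child 45 at index 3, swap → [64, 45, 51, 15, 38, 40, 9, 19]
  15 vs only child 19 at index 7, swap → [64, 45, 51, 19, 38, 40, 9, 15]
extract-max #2 returns 64:
  remove root 64; move last element 15 to root → [15, 45, 51, 19, 38, 40, 9]
  15 vs larger child 51 at index 2, swap → [51, 45, 15, 19, 38, 40, 9]
  15 vs larger child 40 at index 5, swap → [51, 45, 40, 19, 38, 15, 9]
extract-max #3 returns 51:
  remove root 51; move last element 9 to root → [9, 45, 40, 19, 38, 15]
  9 vs larger child 45 at index 1, swap → [45, 9, 40, 19, 38, 15]
  9 vs larger child 38 at index 4, swap → [45, 38, 40, 19, 9, 15]
extract-max #4 returns 45:
  remove root 45; move last element 15 to root → [15, 38, 40, 19, 9]
  15 vs larger child 40 at index 2, swap → [40, 38, 15, 19, 9]
extract-max #5 returns 40:
  remove root 40; move last element 9 to root → [9, 38, 15, 19]
  9 vs larger child 38 at index 1, swap → [38, 9, 15, 19]
  9 vs only child 19 at index 3, swap → [38, 19, 15, 9]
extract-max #6 returns 38:
  remove root 38; move last element 9 to root → [9, 19, 15]
  9 vs larger child 19 at index 1, swap → [19, 9, 15]

[19, 9, 15]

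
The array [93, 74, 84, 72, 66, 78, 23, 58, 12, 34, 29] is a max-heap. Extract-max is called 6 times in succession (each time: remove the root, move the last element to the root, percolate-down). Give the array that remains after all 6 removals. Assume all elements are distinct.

extract-max #1 returns 93:
  remove root 93; move last element 29 to root → [29, 74, 84, 72, 66, 78, 23, 58, 12, 34]
  29 vs larger child 84 at index 2, swap → [84, 74, 29, 72, 66, 78, 23, 58, 12, 34]
  29 vs larger child 78 at index 5, swap → [84, 74, 78, 72, 66, 29, 23, 58, 12, 34]
extract-max #2 returns 84:
  remove root 84; move last element 34 to root → [34, 74, 78, 72, 66, 29, 23, 58, 12]
  34 vs larger child 78 at index 2, swap → [78, 74, 34, 72, 66, 29, 23, 58, 12]
extract-max #3 returns 78:
  remove root 78; move last element 12 to root → [12, 74, 34, 72, 66, 29, 23, 58]
  12 vs larger child 74 at index 1, swap → [74, 12, 34, 72, 66, 29, 23, 58]
  12 vs larger child 72 at index 3, swap → [74, 72, 34, 12, 66, 29, 23, 58]
  12 vs only child 58 at index 7, swap → [74, 72, 34, 58, 66, 29, 23, 12]
extract-max #4 returns 74:
  remove root 74; move last element 12 to root → [12, 72, 34, 58, 66, 29, 23]
  12 vs larger child 72 at index 1, swap → [72, 12, 34, 58, 66, 29, 23]
  12 vs larger child 66 at index 4, swap → [72, 66, 34, 58, 12, 29, 23]
extract-max #5 returns 72:
  remove root 72; move last element 23 to root → [23, 66, 34, 58, 12, 29]
  23 vs larger child 66 at index 1, swap → [66, 23, 34, 58, 12, 29]
  23 vs larger child 58 at index 3, swap → [66, 58, 34, 23, 12, 29]
extract-max #6 returns 66:
  remove root 66; move last element 29 to root → [29, 58, 34, 23, 12]
  29 vs larger child 58 at index 1, swap → [58, 29, 34, 23, 12]

[58, 29, 34, 23, 12]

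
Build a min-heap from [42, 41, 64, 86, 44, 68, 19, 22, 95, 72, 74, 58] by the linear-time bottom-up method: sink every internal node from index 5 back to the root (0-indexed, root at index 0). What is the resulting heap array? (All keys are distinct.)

sift down from index 5:
  68 vs only child 58 at index 11, swap → [42, 41, 64, 86, 44, 58, 19, 22, 95, 72, 74, 68]
sift down from index 4: already satisfies heap property
sift down from index 3:
  86 vs smaller child 22 at index 7, swap → [42, 41, 64, 22, 44, 58, 19, 86, 95, 72, 74, 68]
sift down from index 2:
  64 vs smaller child 19 at index 6, swap → [42, 41, 19, 22, 44, 58, 64, 86, 95, 72, 74, 68]
sift down from index 1:
  41 vs smaller child 22 at index 3, swap → [42, 22, 19, 41, 44, 58, 64, 86, 95, 72, 74, 68]
sift down from index 0:
  42 vs smaller child 19 at index 2, swap → [19, 22, 42, 41, 44, 58, 64, 86, 95, 72, 74, 68]

[19, 22, 42, 41, 44, 58, 64, 86, 95, 72, 74, 68]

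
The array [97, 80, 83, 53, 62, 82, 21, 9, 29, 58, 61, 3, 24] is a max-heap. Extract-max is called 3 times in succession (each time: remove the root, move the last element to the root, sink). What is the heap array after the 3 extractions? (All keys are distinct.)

extract-max #1 returns 97:
  remove root 97; move last element 24 to root → [24, 80, 83, 53, 62, 82, 21, 9, 29, 58, 61, 3]
  24 vs larger child 83 at index 2, swap → [83, 80, 24, 53, 62, 82, 21, 9, 29, 58, 61, 3]
  24 vs larger child 82 at index 5, swap → [83, 80, 82, 53, 62, 24, 21, 9, 29, 58, 61, 3]
extract-max #2 returns 83:
  remove root 83; move last element 3 to root → [3, 80, 82, 53, 62, 24, 21, 9, 29, 58, 61]
  3 vs larger child 82 at index 2, swap → [82, 80, 3, 53, 62, 24, 21, 9, 29, 58, 61]
  3 vs larger child 24 at index 5, swap → [82, 80, 24, 53, 62, 3, 21, 9, 29, 58, 61]
extract-max #3 returns 82:
  remove root 82; move last element 61 to root → [61, 80, 24, 53, 62, 3, 21, 9, 29, 58]
  61 vs larger child 80 at index 1, swap → [80, 61, 24, 53, 62, 3, 21, 9, 29, 58]
  61 vs larger child 62 at index 4, swap → [80, 62, 24, 53, 61, 3, 21, 9, 29, 58]

[80, 62, 24, 53, 61, 3, 21, 9, 29, 58]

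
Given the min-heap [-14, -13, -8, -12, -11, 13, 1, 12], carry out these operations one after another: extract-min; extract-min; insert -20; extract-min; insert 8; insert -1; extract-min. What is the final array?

extract-min → returns -14:
  remove root -14; move last element 12 to root → [12, -13, -8, -12, -11, 13, 1]
  12 vs smaller child -13 at index 1, swap → [-13, 12, -8, -12, -11, 13, 1]
  12 vs smaller child -12 at index 3, swap → [-13, -12, -8, 12, -11, 13, 1]
extract-min → returns -13:
  remove root -13; move last element 1 to root → [1, -12, -8, 12, -11, 13]
  1 vs smaller child -12 at index 1, swap → [-12, 1, -8, 12, -11, 13]
  1 vs smaller child -11 at index 4, swap → [-12, -11, -8, 12, 1, 13]
insert -20:
  append -20 at index 6 → [-12, -11, -8, 12, 1, 13, -20]
  -20 < parent -8 at index 2, swap → [-12, -11, -20, 12, 1, 13, -8]
  -20 < parent -12 at index 0, swap → [-20, -11, -12, 12, 1, 13, -8]
extract-min → returns -20:
  remove root -20; move last element -8 to root → [-8, -11, -12, 12, 1, 13]
  -8 vs smaller child -12 at index 2, swap → [-12, -11, -8, 12, 1, 13]
insert 8:
  append 8 at index 6 → [-12, -11, -8, 12, 1, 13, 8] (no swap needed)
insert -1:
  append -1 at index 7 → [-12, -11, -8, 12, 1, 13, 8, -1]
  -1 < parent 12 at index 3, swap → [-12, -11, -8, -1, 1, 13, 8, 12]
extract-min → returns -12:
  remove root -12; move last element 12 to root → [12, -11, -8, -1, 1, 13, 8]
  12 vs smaller child -11 at index 1, swap → [-11, 12, -8, -1, 1, 13, 8]
  12 vs smaller child -1 at index 3, swap → [-11, -1, -8, 12, 1, 13, 8]

[-11, -1, -8, 12, 1, 13, 8]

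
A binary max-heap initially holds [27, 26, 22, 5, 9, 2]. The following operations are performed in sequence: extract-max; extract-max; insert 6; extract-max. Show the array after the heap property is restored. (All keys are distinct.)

[9, 6, 2, 5]

extract-max → returns 27:
  remove root 27; move last element 2 to root → [2, 26, 22, 5, 9]
  2 vs larger child 26 at index 1, swap → [26, 2, 22, 5, 9]
  2 vs larger child 9 at index 4, swap → [26, 9, 22, 5, 2]
extract-max → returns 26:
  remove root 26; move last element 2 to root → [2, 9, 22, 5]
  2 vs larger child 22 at index 2, swap → [22, 9, 2, 5]
insert 6:
  append 6 at index 4 → [22, 9, 2, 5, 6] (no swap needed)
extract-max → returns 22:
  remove root 22; move last element 6 to root → [6, 9, 2, 5]
  6 vs larger child 9 at index 1, swap → [9, 6, 2, 5]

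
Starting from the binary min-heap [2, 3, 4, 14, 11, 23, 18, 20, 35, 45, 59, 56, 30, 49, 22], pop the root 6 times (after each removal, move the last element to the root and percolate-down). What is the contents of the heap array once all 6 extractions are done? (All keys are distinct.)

extract-min #1 returns 2:
  remove root 2; move last element 22 to root → [22, 3, 4, 14, 11, 23, 18, 20, 35, 45, 59, 56, 30, 49]
  22 vs smaller child 3 at index 1, swap → [3, 22, 4, 14, 11, 23, 18, 20, 35, 45, 59, 56, 30, 49]
  22 vs smaller child 11 at index 4, swap → [3, 11, 4, 14, 22, 23, 18, 20, 35, 45, 59, 56, 30, 49]
extract-min #2 returns 3:
  remove root 3; move last element 49 to root → [49, 11, 4, 14, 22, 23, 18, 20, 35, 45, 59, 56, 30]
  49 vs smaller child 4 at index 2, swap → [4, 11, 49, 14, 22, 23, 18, 20, 35, 45, 59, 56, 30]
  49 vs smaller child 18 at index 6, swap → [4, 11, 18, 14, 22, 23, 49, 20, 35, 45, 59, 56, 30]
extract-min #3 returns 4:
  remove root 4; move last element 30 to root → [30, 11, 18, 14, 22, 23, 49, 20, 35, 45, 59, 56]
  30 vs smaller child 11 at index 1, swap → [11, 30, 18, 14, 22, 23, 49, 20, 35, 45, 59, 56]
  30 vs smaller child 14 at index 3, swap → [11, 14, 18, 30, 22, 23, 49, 20, 35, 45, 59, 56]
  30 vs smaller child 20 at index 7, swap → [11, 14, 18, 20, 22, 23, 49, 30, 35, 45, 59, 56]
extract-min #4 returns 11:
  remove root 11; move last element 56 to root → [56, 14, 18, 20, 22, 23, 49, 30, 35, 45, 59]
  56 vs smaller child 14 at index 1, swap → [14, 56, 18, 20, 22, 23, 49, 30, 35, 45, 59]
  56 vs smaller child 20 at index 3, swap → [14, 20, 18, 56, 22, 23, 49, 30, 35, 45, 59]
  56 vs smaller child 30 at index 7, swap → [14, 20, 18, 30, 22, 23, 49, 56, 35, 45, 59]
extract-min #5 returns 14:
  remove root 14; move last element 59 to root → [59, 20, 18, 30, 22, 23, 49, 56, 35, 45]
  59 vs smaller child 18 at index 2, swap → [18, 20, 59, 30, 22, 23, 49, 56, 35, 45]
  59 vs smaller child 23 at index 5, swap → [18, 20, 23, 30, 22, 59, 49, 56, 35, 45]
extract-min #6 returns 18:
  remove root 18; move last element 45 to root → [45, 20, 23, 30, 22, 59, 49, 56, 35]
  45 vs smaller child 20 at index 1, swap → [20, 45, 23, 30, 22, 59, 49, 56, 35]
  45 vs smaller child 22 at index 4, swap → [20, 22, 23, 30, 45, 59, 49, 56, 35]

[20, 22, 23, 30, 45, 59, 49, 56, 35]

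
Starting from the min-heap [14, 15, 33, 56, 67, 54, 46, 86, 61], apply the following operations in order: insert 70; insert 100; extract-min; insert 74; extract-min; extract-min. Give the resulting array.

[46, 56, 54, 61, 67, 70, 74, 86, 100]

insert 70:
  append 70 at index 9 → [14, 15, 33, 56, 67, 54, 46, 86, 61, 70] (no swap needed)
insert 100:
  append 100 at index 10 → [14, 15, 33, 56, 67, 54, 46, 86, 61, 70, 100] (no swap needed)
extract-min → returns 14:
  remove root 14; move last element 100 to root → [100, 15, 33, 56, 67, 54, 46, 86, 61, 70]
  100 vs smaller child 15 at index 1, swap → [15, 100, 33, 56, 67, 54, 46, 86, 61, 70]
  100 vs smaller child 56 at index 3, swap → [15, 56, 33, 100, 67, 54, 46, 86, 61, 70]
  100 vs smaller child 61 at index 8, swap → [15, 56, 33, 61, 67, 54, 46, 86, 100, 70]
insert 74:
  append 74 at index 10 → [15, 56, 33, 61, 67, 54, 46, 86, 100, 70, 74] (no swap needed)
extract-min → returns 15:
  remove root 15; move last element 74 to root → [74, 56, 33, 61, 67, 54, 46, 86, 100, 70]
  74 vs smaller child 33 at index 2, swap → [33, 56, 74, 61, 67, 54, 46, 86, 100, 70]
  74 vs smaller child 46 at index 6, swap → [33, 56, 46, 61, 67, 54, 74, 86, 100, 70]
extract-min → returns 33:
  remove root 33; move last element 70 to root → [70, 56, 46, 61, 67, 54, 74, 86, 100]
  70 vs smaller child 46 at index 2, swap → [46, 56, 70, 61, 67, 54, 74, 86, 100]
  70 vs smaller child 54 at index 5, swap → [46, 56, 54, 61, 67, 70, 74, 86, 100]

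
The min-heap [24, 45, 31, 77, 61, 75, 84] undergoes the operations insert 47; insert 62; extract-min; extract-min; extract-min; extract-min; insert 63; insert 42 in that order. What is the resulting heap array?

[42, 75, 61, 77, 84, 63, 62]

insert 47:
  append 47 at index 7 → [24, 45, 31, 77, 61, 75, 84, 47]
  47 < parent 77 at index 3, swap → [24, 45, 31, 47, 61, 75, 84, 77]
insert 62:
  append 62 at index 8 → [24, 45, 31, 47, 61, 75, 84, 77, 62] (no swap needed)
extract-min → returns 24:
  remove root 24; move last element 62 to root → [62, 45, 31, 47, 61, 75, 84, 77]
  62 vs smaller child 31 at index 2, swap → [31, 45, 62, 47, 61, 75, 84, 77]
extract-min → returns 31:
  remove root 31; move last element 77 to root → [77, 45, 62, 47, 61, 75, 84]
  77 vs smaller child 45 at index 1, swap → [45, 77, 62, 47, 61, 75, 84]
  77 vs smaller child 47 at index 3, swap → [45, 47, 62, 77, 61, 75, 84]
extract-min → returns 45:
  remove root 45; move last element 84 to root → [84, 47, 62, 77, 61, 75]
  84 vs smaller child 47 at index 1, swap → [47, 84, 62, 77, 61, 75]
  84 vs smaller child 61 at index 4, swap → [47, 61, 62, 77, 84, 75]
extract-min → returns 47:
  remove root 47; move last element 75 to root → [75, 61, 62, 77, 84]
  75 vs smaller child 61 at index 1, swap → [61, 75, 62, 77, 84]
insert 63:
  append 63 at index 5 → [61, 75, 62, 77, 84, 63] (no swap needed)
insert 42:
  append 42 at index 6 → [61, 75, 62, 77, 84, 63, 42]
  42 < parent 62 at index 2, swap → [61, 75, 42, 77, 84, 63, 62]
  42 < parent 61 at index 0, swap → [42, 75, 61, 77, 84, 63, 62]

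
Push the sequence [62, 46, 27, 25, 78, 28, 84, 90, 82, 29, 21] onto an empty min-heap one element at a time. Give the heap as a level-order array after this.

[21, 25, 28, 62, 27, 46, 84, 90, 82, 78, 29]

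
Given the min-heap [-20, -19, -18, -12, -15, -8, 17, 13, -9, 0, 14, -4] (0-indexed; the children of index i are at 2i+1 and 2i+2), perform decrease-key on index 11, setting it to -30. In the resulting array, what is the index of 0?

set index 11 from -4 to -30 → [-20, -19, -18, -12, -15, -8, 17, 13, -9, 0, 14, -30]
-30 < parent -8 at index 5, swap → [-20, -19, -18, -12, -15, -30, 17, 13, -9, 0, 14, -8]
-30 < parent -18 at index 2, swap → [-20, -19, -30, -12, -15, -18, 17, 13, -9, 0, 14, -8]
-30 < parent -20 at index 0, swap → [-30, -19, -20, -12, -15, -18, 17, 13, -9, 0, 14, -8]
resulting array: [-30, -19, -20, -12, -15, -18, 17, 13, -9, 0, 14, -8]

9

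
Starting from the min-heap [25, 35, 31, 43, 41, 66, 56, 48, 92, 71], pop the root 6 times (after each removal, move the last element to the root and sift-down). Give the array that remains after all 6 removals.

extract-min #1 returns 25:
  remove root 25; move last element 71 to root → [71, 35, 31, 43, 41, 66, 56, 48, 92]
  71 vs smaller child 31 at index 2, swap → [31, 35, 71, 43, 41, 66, 56, 48, 92]
  71 vs smaller child 56 at index 6, swap → [31, 35, 56, 43, 41, 66, 71, 48, 92]
extract-min #2 returns 31:
  remove root 31; move last element 92 to root → [92, 35, 56, 43, 41, 66, 71, 48]
  92 vs smaller child 35 at index 1, swap → [35, 92, 56, 43, 41, 66, 71, 48]
  92 vs smaller child 41 at index 4, swap → [35, 41, 56, 43, 92, 66, 71, 48]
extract-min #3 returns 35:
  remove root 35; move last element 48 to root → [48, 41, 56, 43, 92, 66, 71]
  48 vs smaller child 41 at index 1, swap → [41, 48, 56, 43, 92, 66, 71]
  48 vs smaller child 43 at index 3, swap → [41, 43, 56, 48, 92, 66, 71]
extract-min #4 returns 41:
  remove root 41; move last element 71 to root → [71, 43, 56, 48, 92, 66]
  71 vs smaller child 43 at index 1, swap → [43, 71, 56, 48, 92, 66]
  71 vs smaller child 48 at index 3, swap → [43, 48, 56, 71, 92, 66]
extract-min #5 returns 43:
  remove root 43; move last element 66 to root → [66, 48, 56, 71, 92]
  66 vs smaller child 48 at index 1, swap → [48, 66, 56, 71, 92]
extract-min #6 returns 48:
  remove root 48; move last element 92 to root → [92, 66, 56, 71]
  92 vs smaller child 56 at index 2, swap → [56, 66, 92, 71]

[56, 66, 92, 71]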